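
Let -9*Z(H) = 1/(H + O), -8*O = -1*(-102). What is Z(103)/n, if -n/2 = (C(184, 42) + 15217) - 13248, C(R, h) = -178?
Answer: 2/5818959 ≈ 3.4370e-7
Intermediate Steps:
O = -51/4 (O = -(-1)*(-102)/8 = -⅛*102 = -51/4 ≈ -12.750)
n = -3582 (n = -2*((-178 + 15217) - 13248) = -2*(15039 - 13248) = -2*1791 = -3582)
Z(H) = -1/(9*(-51/4 + H)) (Z(H) = -1/(9*(H - 51/4)) = -1/(9*(-51/4 + H)))
Z(103)/n = -4/(-459 + 36*103)/(-3582) = -4/(-459 + 3708)*(-1/3582) = -4/3249*(-1/3582) = 2/5818959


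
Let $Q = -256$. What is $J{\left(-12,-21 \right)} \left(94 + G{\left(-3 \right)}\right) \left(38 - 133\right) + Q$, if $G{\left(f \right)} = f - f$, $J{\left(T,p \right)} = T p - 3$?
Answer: $-2223826$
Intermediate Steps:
$J{\left(T,p \right)} = -3 + T p$
$G{\left(f \right)} = 0$
$J{\left(-12,-21 \right)} \left(94 + G{\left(-3 \right)}\right) \left(38 - 133\right) + Q = \left(-3 - -252\right) \left(94 + 0\right) \left(38 - 133\right) - 256 = \left(-3 + 252\right) 94 \left(-95\right) - 256 = 249 \left(-8930\right) - 256 = -2223570 - 256 = -2223826$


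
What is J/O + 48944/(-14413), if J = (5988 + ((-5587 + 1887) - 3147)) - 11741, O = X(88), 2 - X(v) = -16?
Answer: -1448292/2059 ≈ -703.40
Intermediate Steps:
X(v) = 18 (X(v) = 2 - 1*(-16) = 2 + 16 = 18)
O = 18
J = -12600 (J = (5988 + (-3700 - 3147)) - 11741 = (5988 - 6847) - 11741 = -859 - 11741 = -12600)
J/O + 48944/(-14413) = -12600/18 + 48944/(-14413) = -12600*1/18 + 48944*(-1/14413) = -700 - 6992/2059 = -1448292/2059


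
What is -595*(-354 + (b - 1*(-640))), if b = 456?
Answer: -441490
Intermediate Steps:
-595*(-354 + (b - 1*(-640))) = -595*(-354 + (456 - 1*(-640))) = -595*(-354 + (456 + 640)) = -595*(-354 + 1096) = -595*742 = -441490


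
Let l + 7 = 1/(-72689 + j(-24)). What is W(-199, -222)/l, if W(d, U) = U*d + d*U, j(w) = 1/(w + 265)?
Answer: -1547824649088/122626577 ≈ -12622.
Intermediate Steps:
j(w) = 1/(265 + w)
W(d, U) = 2*U*d (W(d, U) = U*d + U*d = 2*U*d)
l = -122626577/17518048 (l = -7 + 1/(-72689 + 1/(265 - 24)) = -7 + 1/(-72689 + 1/241) = -7 + 1/(-17518048/241) = -7 - 241/17518048 = -122626577/17518048 ≈ -7.0000)
W(-199, -222)/l = (2*(-222)*(-199))/(-122626577/17518048) = 88356*(-17518048/122626577) = -1547824649088/122626577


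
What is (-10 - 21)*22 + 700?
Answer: 18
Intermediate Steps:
(-10 - 21)*22 + 700 = -31*22 + 700 = -682 + 700 = 18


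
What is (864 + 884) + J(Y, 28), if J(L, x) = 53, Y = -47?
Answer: 1801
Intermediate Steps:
(864 + 884) + J(Y, 28) = (864 + 884) + 53 = 1748 + 53 = 1801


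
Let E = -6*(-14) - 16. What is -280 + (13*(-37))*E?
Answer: -32988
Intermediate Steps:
E = 68 (E = 84 - 16 = 68)
-280 + (13*(-37))*E = -280 + (13*(-37))*68 = -280 - 481*68 = -280 - 32708 = -32988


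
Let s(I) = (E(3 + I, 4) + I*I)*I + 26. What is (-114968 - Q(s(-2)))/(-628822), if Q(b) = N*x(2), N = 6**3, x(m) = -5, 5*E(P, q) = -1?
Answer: 56944/314411 ≈ 0.18111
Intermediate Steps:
E(P, q) = -1/5 (E(P, q) = (1/5)*(-1) = -1/5)
N = 216
s(I) = 26 + I*(-1/5 + I**2) (s(I) = (-1/5 + I*I)*I + 26 = (-1/5 + I**2)*I + 26 = I*(-1/5 + I**2) + 26 = 26 + I*(-1/5 + I**2))
Q(b) = -1080 (Q(b) = 216*(-5) = -1080)
(-114968 - Q(s(-2)))/(-628822) = (-114968 - 1*(-1080))/(-628822) = (-114968 + 1080)*(-1/628822) = -113888*(-1/628822) = 56944/314411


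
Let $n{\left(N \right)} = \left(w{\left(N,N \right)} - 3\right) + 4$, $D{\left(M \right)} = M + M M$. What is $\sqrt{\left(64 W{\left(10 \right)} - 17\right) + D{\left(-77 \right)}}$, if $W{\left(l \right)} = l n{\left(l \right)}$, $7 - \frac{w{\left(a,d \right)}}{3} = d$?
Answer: $\sqrt{715} \approx 26.739$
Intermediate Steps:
$w{\left(a,d \right)} = 21 - 3 d$
$D{\left(M \right)} = M + M^{2}$
$n{\left(N \right)} = 22 - 3 N$ ($n{\left(N \right)} = \left(\left(21 - 3 N\right) - 3\right) + 4 = \left(18 - 3 N\right) + 4 = 22 - 3 N$)
$W{\left(l \right)} = l \left(22 - 3 l\right)$
$\sqrt{\left(64 W{\left(10 \right)} - 17\right) + D{\left(-77 \right)}} = \sqrt{\left(64 \cdot 10 \left(22 - 30\right) - 17\right) - 77 \left(1 - 77\right)} = \sqrt{\left(64 \cdot 10 \left(22 - 30\right) - 17\right) - -5852} = \sqrt{\left(64 \cdot 10 \left(-8\right) - 17\right) + 5852} = \sqrt{\left(64 \left(-80\right) - 17\right) + 5852} = \sqrt{\left(-5120 - 17\right) + 5852} = \sqrt{-5137 + 5852} = \sqrt{715}$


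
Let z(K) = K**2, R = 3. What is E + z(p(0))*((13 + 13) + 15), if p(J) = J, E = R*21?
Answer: 63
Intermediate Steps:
E = 63 (E = 3*21 = 63)
E + z(p(0))*((13 + 13) + 15) = 63 + 0**2*((13 + 13) + 15) = 63 + 0*(26 + 15) = 63 + 0*41 = 63 + 0 = 63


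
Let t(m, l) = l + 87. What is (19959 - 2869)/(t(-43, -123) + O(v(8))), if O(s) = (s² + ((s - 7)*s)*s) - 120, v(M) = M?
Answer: -8545/14 ≈ -610.36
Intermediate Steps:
t(m, l) = 87 + l
O(s) = -120 + s² + s²*(-7 + s) (O(s) = (s² + ((-7 + s)*s)*s) - 120 = (s² + (s*(-7 + s))*s) - 120 = (s² + s²*(-7 + s)) - 120 = -120 + s² + s²*(-7 + s))
(19959 - 2869)/(t(-43, -123) + O(v(8))) = (19959 - 2869)/((87 - 123) + (-120 + 8³ - 6*8²)) = 17090/(-36 + (-120 + 512 - 6*64)) = 17090/(-36 + (-120 + 512 - 384)) = 17090/(-36 + 8) = 17090/(-28) = 17090*(-1/28) = -8545/14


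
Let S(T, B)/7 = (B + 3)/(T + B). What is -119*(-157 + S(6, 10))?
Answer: 288099/16 ≈ 18006.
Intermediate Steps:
S(T, B) = 7*(3 + B)/(B + T) (S(T, B) = 7*((B + 3)/(T + B)) = 7*((3 + B)/(B + T)) = 7*(3 + B)/(B + T))
-119*(-157 + S(6, 10)) = -119*(-157 + 7*(3 + 10)/(10 + 6)) = -119*(-157 + 7*13/16) = -119*(-157 + 7*(1/16)*13) = -119*(-157 + 91/16) = -119*(-2421/16) = 288099/16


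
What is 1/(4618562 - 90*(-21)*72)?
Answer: 1/4754642 ≈ 2.1032e-7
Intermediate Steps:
1/(4618562 - 90*(-21)*72) = 1/(4618562 + 1890*72) = 1/(4618562 + 136080) = 1/4754642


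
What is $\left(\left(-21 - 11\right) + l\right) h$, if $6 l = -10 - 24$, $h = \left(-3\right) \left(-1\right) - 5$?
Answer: $\frac{226}{3} \approx 75.333$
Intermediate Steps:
$h = -2$ ($h = 3 - 5 = -2$)
$l = - \frac{17}{3}$ ($l = \frac{-10 - 24}{6} = \frac{1}{6} \left(-34\right) = - \frac{17}{3} \approx -5.6667$)
$\left(\left(-21 - 11\right) + l\right) h = \left(\left(-21 - 11\right) - \frac{17}{3}\right) \left(-2\right) = \left(-32 - \frac{17}{3}\right) \left(-2\right) = \left(- \frac{113}{3}\right) \left(-2\right) = \frac{226}{3}$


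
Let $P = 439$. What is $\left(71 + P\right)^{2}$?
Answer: $260100$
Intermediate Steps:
$\left(71 + P\right)^{2} = \left(71 + 439\right)^{2} = 510^{2} = 260100$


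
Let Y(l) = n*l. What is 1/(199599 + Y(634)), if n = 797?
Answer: 1/704897 ≈ 1.4186e-6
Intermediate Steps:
Y(l) = 797*l
1/(199599 + Y(634)) = 1/(199599 + 797*634) = 1/(199599 + 505298) = 1/704897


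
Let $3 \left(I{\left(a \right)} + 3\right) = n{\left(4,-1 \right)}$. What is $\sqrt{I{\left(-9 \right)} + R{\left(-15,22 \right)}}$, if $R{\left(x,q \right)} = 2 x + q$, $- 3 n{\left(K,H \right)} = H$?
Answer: $\frac{7 i \sqrt{2}}{3} \approx 3.2998 i$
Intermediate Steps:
$n{\left(K,H \right)} = - \frac{H}{3}$
$I{\left(a \right)} = - \frac{26}{9}$ ($I{\left(a \right)} = -3 + \frac{\left(- \frac{1}{3}\right) \left(-1\right)}{3} = -3 + \frac{1}{3} \cdot \frac{1}{3} = -3 + \frac{1}{9} = - \frac{26}{9}$)
$R{\left(x,q \right)} = q + 2 x$
$\sqrt{I{\left(-9 \right)} + R{\left(-15,22 \right)}} = \sqrt{- \frac{26}{9} + \left(22 + 2 \left(-15\right)\right)} = \sqrt{- \frac{26}{9} + \left(22 - 30\right)} = \sqrt{- \frac{26}{9} - 8} = \sqrt{- \frac{98}{9}} = \frac{7 i \sqrt{2}}{3}$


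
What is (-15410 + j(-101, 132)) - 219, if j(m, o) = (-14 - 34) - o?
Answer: -15809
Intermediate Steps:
j(m, o) = -48 - o
(-15410 + j(-101, 132)) - 219 = (-15410 + (-48 - 1*132)) - 219 = (-15410 + (-48 - 132)) - 219 = (-15410 - 180) - 219 = -15590 - 219 = -15809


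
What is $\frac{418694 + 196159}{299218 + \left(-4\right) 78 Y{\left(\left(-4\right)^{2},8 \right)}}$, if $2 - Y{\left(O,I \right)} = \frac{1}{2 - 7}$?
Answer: $\frac{3074265}{1492658} \approx 2.0596$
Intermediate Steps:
$Y{\left(O,I \right)} = \frac{11}{5}$ ($Y{\left(O,I \right)} = 2 - \frac{1}{2 - 7} = 2 - \frac{1}{-5} = 2 - - \frac{1}{5} = 2 + \frac{1}{5} = \frac{11}{5}$)
$\frac{418694 + 196159}{299218 + \left(-4\right) 78 Y{\left(\left(-4\right)^{2},8 \right)}} = \frac{418694 + 196159}{299218 + \left(-4\right) 78 \cdot \frac{11}{5}} = \frac{614853}{299218 - \frac{3432}{5}} = \frac{614853}{\frac{1492658}{5}} = 614853 \cdot \frac{5}{1492658} = \frac{3074265}{1492658}$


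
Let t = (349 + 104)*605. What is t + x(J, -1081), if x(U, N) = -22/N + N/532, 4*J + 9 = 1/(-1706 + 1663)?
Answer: 157611432123/575092 ≈ 2.7406e+5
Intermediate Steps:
t = 274065 (t = 453*605 = 274065)
J = -97/43 (J = -9/4 + 1/(4*(-1706 + 1663)) = -9/4 + (¼)/(-43) = -9/4 + (¼)*(-1/43) = -9/4 - 1/172 = -97/43 ≈ -2.2558)
x(U, N) = -22/N + N/532 (x(U, N) = -22/N + N*(1/532) = -22/N + N/532)
t + x(J, -1081) = 274065 + (-22/(-1081) + (1/532)*(-1081)) = 274065 + (-22*(-1/1081) - 1081/532) = 274065 + (22/1081 - 1081/532) = 274065 - 1156857/575092 = 157611432123/575092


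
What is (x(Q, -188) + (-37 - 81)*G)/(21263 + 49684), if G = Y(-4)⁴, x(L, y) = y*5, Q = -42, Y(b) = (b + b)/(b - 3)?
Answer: -2740268/170343747 ≈ -0.016087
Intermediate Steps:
Y(b) = 2*b/(-3 + b) (Y(b) = (2*b)/(-3 + b) = 2*b/(-3 + b))
x(L, y) = 5*y
G = 4096/2401 (G = (2*(-4)/(-3 - 4))⁴ = (2*(-4)/(-7))⁴ = (2*(-4)*(-⅐))⁴ = (8/7)⁴ = 4096/2401 ≈ 1.7060)
(x(Q, -188) + (-37 - 81)*G)/(21263 + 49684) = (5*(-188) + (-37 - 81)*(4096/2401))/(21263 + 49684) = (-940 - 118*4096/2401)/70947 = (-940 - 483328/2401)*(1/70947) = -2740268/2401*1/70947 = -2740268/170343747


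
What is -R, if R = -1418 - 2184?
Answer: 3602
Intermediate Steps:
R = -3602
-R = -1*(-3602) = 3602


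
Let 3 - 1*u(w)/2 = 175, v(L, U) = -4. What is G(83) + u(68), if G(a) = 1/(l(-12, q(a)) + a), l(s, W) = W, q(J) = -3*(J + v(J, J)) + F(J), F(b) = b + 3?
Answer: -23393/68 ≈ -344.01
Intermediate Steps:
F(b) = 3 + b
u(w) = -344 (u(w) = 6 - 2*175 = 6 - 350 = -344)
q(J) = 15 - 2*J (q(J) = -3*(J - 4) + (3 + J) = -3*(-4 + J) + (3 + J) = (12 - 3*J) + (3 + J) = 15 - 2*J)
G(a) = 1/(15 - a) (G(a) = 1/((15 - 2*a) + a) = 1/(15 - a))
G(83) + u(68) = -1/(-15 + 83) - 344 = -1/68 - 344 = -23393/68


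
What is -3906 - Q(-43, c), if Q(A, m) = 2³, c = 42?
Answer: -3914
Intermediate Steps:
Q(A, m) = 8
-3906 - Q(-43, c) = -3906 - 1*8 = -3906 - 8 = -3914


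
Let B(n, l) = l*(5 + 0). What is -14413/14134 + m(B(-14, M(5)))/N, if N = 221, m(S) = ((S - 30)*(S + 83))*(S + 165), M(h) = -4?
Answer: -6458889773/3123614 ≈ -2067.8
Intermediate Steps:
B(n, l) = 5*l (B(n, l) = l*5 = 5*l)
m(S) = (-30 + S)*(83 + S)*(165 + S) (m(S) = ((-30 + S)*(83 + S))*(165 + S) = (-30 + S)*(83 + S)*(165 + S))
-14413/14134 + m(B(-14, M(5)))/N = -14413/14134 + (-410850 + (5*(-4))**3 + 218*(5*(-4))**2 + 6255*(5*(-4)))/221 = -14413*1/14134 + (-410850 + (-20)**3 + 218*(-20)**2 + 6255*(-20))*(1/221) = -14413/14134 + (-410850 - 8000 + 218*400 - 125100)*(1/221) = -14413/14134 + (-410850 - 8000 + 87200 - 125100)*(1/221) = -14413/14134 - 456750*1/221 = -14413/14134 - 456750/221 = -6458889773/3123614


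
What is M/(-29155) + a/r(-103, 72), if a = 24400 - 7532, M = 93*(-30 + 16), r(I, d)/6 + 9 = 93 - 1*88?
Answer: -17562689/24990 ≈ -702.79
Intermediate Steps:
r(I, d) = -24 (r(I, d) = -54 + 6*(93 - 1*88) = -54 + 6*(93 - 88) = -54 + 6*5 = -54 + 30 = -24)
M = -1302 (M = 93*(-14) = -1302)
a = 16868
M/(-29155) + a/r(-103, 72) = -1302/(-29155) + 16868/(-24) = -1302*(-1/29155) + 16868*(-1/24) = 186/4165 - 4217/6 = -17562689/24990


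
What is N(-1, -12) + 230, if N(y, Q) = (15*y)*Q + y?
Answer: 409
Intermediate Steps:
N(y, Q) = y + 15*Q*y (N(y, Q) = 15*Q*y + y = y + 15*Q*y)
N(-1, -12) + 230 = -(1 + 15*(-12)) + 230 = -(1 - 180) + 230 = -1*(-179) + 230 = 179 + 230 = 409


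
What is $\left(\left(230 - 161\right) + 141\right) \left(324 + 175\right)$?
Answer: $104790$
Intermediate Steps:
$\left(\left(230 - 161\right) + 141\right) \left(324 + 175\right) = \left(\left(230 - 161\right) + 141\right) 499 = \left(69 + 141\right) 499 = 210 \cdot 499 = 104790$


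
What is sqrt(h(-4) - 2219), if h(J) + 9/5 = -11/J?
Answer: 3*I*sqrt(24645)/10 ≈ 47.096*I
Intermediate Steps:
h(J) = -9/5 - 11/J
sqrt(h(-4) - 2219) = sqrt((-9/5 - 11/(-4)) - 2219) = sqrt((-9/5 - 11*(-1/4)) - 2219) = sqrt((-9/5 + 11/4) - 2219) = sqrt(19/20 - 2219) = sqrt(-44361/20) = 3*I*sqrt(24645)/10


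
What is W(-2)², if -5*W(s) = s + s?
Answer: 16/25 ≈ 0.64000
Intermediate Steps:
W(s) = -2*s/5 (W(s) = -(s + s)/5 = -2*s/5)
W(-2)² = (-⅖*(-2))² = (⅘)² = 16/25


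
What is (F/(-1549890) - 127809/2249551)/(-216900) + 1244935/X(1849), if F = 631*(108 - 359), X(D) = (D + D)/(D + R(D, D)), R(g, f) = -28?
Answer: 857201453430803678066184571/1398276899727820659000 ≈ 6.1304e+5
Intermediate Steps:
X(D) = 2*D/(-28 + D) (X(D) = (D + D)/(D - 28) = (2*D)/(-28 + D) = 2*D/(-28 + D))
F = -158381 (F = 631*(-251) = -158381)
(F/(-1549890) - 127809/2249551)/(-216900) + 1244935/X(1849) = (-158381/(-1549890) - 127809/2249551)/(-216900) + 1244935/((2*1849/(-28 + 1849))) = (-158381*(-1/1549890) - 127809*1/2249551)*(-1/216900) + 1244935/((2*1849/1821)) = (158381/1549890 - 127809/2249551)*(-1/216900) + 1244935/((2*1849*(1/1821))) = (158196245921/3486556599390)*(-1/216900) + 1244935/(3698/1821) = -158196245921/756234126407691000 + 1244935*(1821/3698) = -158196245921/756234126407691000 + 2267026635/3698 = 857201453430803678066184571/1398276899727820659000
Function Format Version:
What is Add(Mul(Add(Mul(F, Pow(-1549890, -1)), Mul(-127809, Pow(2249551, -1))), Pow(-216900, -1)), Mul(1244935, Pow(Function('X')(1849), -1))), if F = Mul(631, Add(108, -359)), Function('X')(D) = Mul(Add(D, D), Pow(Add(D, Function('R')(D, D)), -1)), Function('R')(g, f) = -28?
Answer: Rational(857201453430803678066184571, 1398276899727820659000) ≈ 6.1304e+5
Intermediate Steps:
Function('X')(D) = Mul(2, D, Pow(Add(-28, D), -1)) (Function('X')(D) = Mul(Add(D, D), Pow(Add(D, -28), -1)) = Mul(Mul(2, D), Pow(Add(-28, D), -1)) = Mul(2, D, Pow(Add(-28, D), -1)))
F = -158381 (F = Mul(631, -251) = -158381)
Add(Mul(Add(Mul(F, Pow(-1549890, -1)), Mul(-127809, Pow(2249551, -1))), Pow(-216900, -1)), Mul(1244935, Pow(Function('X')(1849), -1))) = Add(Mul(Add(Mul(-158381, Pow(-1549890, -1)), Mul(-127809, Pow(2249551, -1))), Pow(-216900, -1)), Mul(1244935, Pow(Mul(2, 1849, Pow(Add(-28, 1849), -1)), -1))) = Add(Mul(Add(Mul(-158381, Rational(-1, 1549890)), Mul(-127809, Rational(1, 2249551))), Rational(-1, 216900)), Mul(1244935, Pow(Mul(2, 1849, Pow(1821, -1)), -1))) = Add(Mul(Add(Rational(158381, 1549890), Rational(-127809, 2249551)), Rational(-1, 216900)), Mul(1244935, Pow(Mul(2, 1849, Rational(1, 1821)), -1))) = Add(Mul(Rational(158196245921, 3486556599390), Rational(-1, 216900)), Mul(1244935, Pow(Rational(3698, 1821), -1))) = Add(Rational(-158196245921, 756234126407691000), Mul(1244935, Rational(1821, 3698))) = Add(Rational(-158196245921, 756234126407691000), Rational(2267026635, 3698)) = Rational(857201453430803678066184571, 1398276899727820659000)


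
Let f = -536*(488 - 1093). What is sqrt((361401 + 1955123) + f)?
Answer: 2*sqrt(660201) ≈ 1625.1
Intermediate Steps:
f = 324280 (f = -536*(-605) = 324280)
sqrt((361401 + 1955123) + f) = sqrt((361401 + 1955123) + 324280) = sqrt(2316524 + 324280) = sqrt(2640804) = 2*sqrt(660201)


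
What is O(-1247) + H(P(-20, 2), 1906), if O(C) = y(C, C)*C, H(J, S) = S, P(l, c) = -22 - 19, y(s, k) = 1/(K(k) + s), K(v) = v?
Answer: 3813/2 ≈ 1906.5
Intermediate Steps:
y(s, k) = 1/(k + s)
P(l, c) = -41
O(C) = ½ (O(C) = C/(C + C) = C/((2*C)) = (1/(2*C))*C = ½)
O(-1247) + H(P(-20, 2), 1906) = ½ + 1906 = 3813/2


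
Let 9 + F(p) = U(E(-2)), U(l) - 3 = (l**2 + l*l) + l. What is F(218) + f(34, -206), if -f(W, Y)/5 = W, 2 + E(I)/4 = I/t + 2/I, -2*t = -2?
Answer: 604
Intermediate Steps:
t = 1 (t = -1/2*(-2) = 1)
E(I) = -8 + 4*I + 8/I (E(I) = -8 + 4*(I/1 + 2/I) = -8 + 4*(I*1 + 2/I) = -8 + 4*(I + 2/I) = -8 + (4*I + 8/I) = -8 + 4*I + 8/I)
f(W, Y) = -5*W
U(l) = 3 + l + 2*l**2 (U(l) = 3 + ((l**2 + l*l) + l) = 3 + ((l**2 + l**2) + l) = 3 + (2*l**2 + l) = 3 + (l + 2*l**2) = 3 + l + 2*l**2)
F(p) = 774 (F(p) = -9 + (3 + (-8 + 4*(-2) + 8/(-2)) + 2*(-8 + 4*(-2) + 8/(-2))**2) = -9 + (3 + (-8 - 8 + 8*(-1/2)) + 2*(-8 - 8 + 8*(-1/2))**2) = -9 + (3 + (-8 - 8 - 4) + 2*(-8 - 8 - 4)**2) = -9 + (3 - 20 + 2*(-20)**2) = -9 + (3 - 20 + 2*400) = -9 + (3 - 20 + 800) = -9 + 783 = 774)
F(218) + f(34, -206) = 774 - 5*34 = 774 - 170 = 604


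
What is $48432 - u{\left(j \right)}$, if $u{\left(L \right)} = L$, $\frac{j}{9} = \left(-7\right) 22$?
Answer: $49818$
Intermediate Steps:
$j = -1386$ ($j = 9 \left(\left(-7\right) 22\right) = 9 \left(-154\right) = -1386$)
$48432 - u{\left(j \right)} = 48432 - -1386 = 48432 + 1386 = 49818$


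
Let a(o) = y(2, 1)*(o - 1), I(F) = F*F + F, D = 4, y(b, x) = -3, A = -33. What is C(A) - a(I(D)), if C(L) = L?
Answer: 24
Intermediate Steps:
I(F) = F + F**2 (I(F) = F**2 + F = F + F**2)
a(o) = 3 - 3*o (a(o) = -3*(o - 1) = -3*(-1 + o) = 3 - 3*o)
C(A) - a(I(D)) = -33 - (3 - 12*(1 + 4)) = -33 - (3 - 12*5) = -33 - (3 - 3*20) = -33 - (3 - 60) = -33 - 1*(-57) = -33 + 57 = 24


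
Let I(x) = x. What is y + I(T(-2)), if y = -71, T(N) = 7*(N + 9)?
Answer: -22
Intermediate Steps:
T(N) = 63 + 7*N (T(N) = 7*(9 + N) = 63 + 7*N)
y + I(T(-2)) = -71 + (63 + 7*(-2)) = -71 + (63 - 14) = -71 + 49 = -22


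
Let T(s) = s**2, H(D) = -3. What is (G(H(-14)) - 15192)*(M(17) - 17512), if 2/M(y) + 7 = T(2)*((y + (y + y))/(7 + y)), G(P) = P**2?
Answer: 265864452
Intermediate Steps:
M(y) = 2/(-7 + 12*y/(7 + y)) (M(y) = 2/(-7 + 2**2*((y + (y + y))/(7 + y))) = 2/(-7 + 4*((y + 2*y)/(7 + y))) = 2/(-7 + 4*((3*y)/(7 + y))) = 2/(-7 + 4*(3*y/(7 + y))) = 2/(-7 + 12*y/(7 + y)))
(G(H(-14)) - 15192)*(M(17) - 17512) = ((-3)**2 - 15192)*(2*(7 + 17)/(-49 + 5*17) - 17512) = (9 - 15192)*(2*24/(-49 + 85) - 17512) = -15183*(2*24/36 - 17512) = -15183*(2*(1/36)*24 - 17512) = -15183*(4/3 - 17512) = -15183*(-52532/3) = 265864452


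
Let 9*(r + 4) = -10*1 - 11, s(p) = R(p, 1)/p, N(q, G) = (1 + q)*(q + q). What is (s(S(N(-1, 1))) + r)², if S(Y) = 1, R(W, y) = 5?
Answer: 16/9 ≈ 1.7778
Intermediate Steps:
N(q, G) = 2*q*(1 + q) (N(q, G) = (1 + q)*(2*q) = 2*q*(1 + q))
s(p) = 5/p
r = -19/3 (r = -4 + (-10*1 - 11)/9 = -4 + (-10 - 11)/9 = -4 + (⅑)*(-21) = -4 - 7/3 = -19/3 ≈ -6.3333)
(s(S(N(-1, 1))) + r)² = (5/1 - 19/3)² = (5*1 - 19/3)² = (5 - 19/3)² = (-4/3)² = 16/9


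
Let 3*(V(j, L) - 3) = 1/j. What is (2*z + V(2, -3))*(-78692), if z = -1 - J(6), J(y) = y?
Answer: 2557490/3 ≈ 8.5250e+5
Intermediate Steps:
V(j, L) = 3 + 1/(3*j)
z = -7 (z = -1 - 1*6 = -1 - 6 = -7)
(2*z + V(2, -3))*(-78692) = (2*(-7) + (3 + (⅓)/2))*(-78692) = (-14 + (3 + (⅓)*(½)))*(-78692) = (-14 + (3 + ⅙))*(-78692) = (-14 + 19/6)*(-78692) = -65/6*(-78692) = 2557490/3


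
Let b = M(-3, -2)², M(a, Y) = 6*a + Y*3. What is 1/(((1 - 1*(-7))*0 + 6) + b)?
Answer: 1/582 ≈ 0.0017182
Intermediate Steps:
M(a, Y) = 3*Y + 6*a (M(a, Y) = 6*a + 3*Y = 3*Y + 6*a)
b = 576 (b = (3*(-2) + 6*(-3))² = (-6 - 18)² = (-24)² = 576)
1/(((1 - 1*(-7))*0 + 6) + b) = 1/(((1 - 1*(-7))*0 + 6) + 576) = 1/(((1 + 7)*0 + 6) + 576) = 1/((8*0 + 6) + 576) = 1/((0 + 6) + 576) = 1/(6 + 576) = 1/582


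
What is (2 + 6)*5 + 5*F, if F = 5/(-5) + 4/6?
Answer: 115/3 ≈ 38.333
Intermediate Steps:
F = -1/3 (F = 5*(-1/5) + 4*(1/6) = -1 + 2/3 = -1/3 ≈ -0.33333)
(2 + 6)*5 + 5*F = (2 + 6)*5 + 5*(-1/3) = 8*5 - 5/3 = 40 - 5/3 = 115/3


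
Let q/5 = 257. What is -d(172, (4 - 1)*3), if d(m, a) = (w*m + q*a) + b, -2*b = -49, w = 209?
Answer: -95075/2 ≈ -47538.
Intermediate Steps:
q = 1285 (q = 5*257 = 1285)
b = 49/2 (b = -½*(-49) = 49/2 ≈ 24.500)
d(m, a) = 49/2 + 209*m + 1285*a (d(m, a) = (209*m + 1285*a) + 49/2 = 49/2 + 209*m + 1285*a)
-d(172, (4 - 1)*3) = -(49/2 + 209*172 + 1285*((4 - 1)*3)) = -(49/2 + 35948 + 1285*(3*3)) = -(49/2 + 35948 + 1285*9) = -(49/2 + 35948 + 11565) = -1*95075/2 = -95075/2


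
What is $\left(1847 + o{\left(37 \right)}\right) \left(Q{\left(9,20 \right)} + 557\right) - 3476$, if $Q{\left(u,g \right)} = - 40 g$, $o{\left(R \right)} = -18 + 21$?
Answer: $-453026$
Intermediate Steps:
$o{\left(R \right)} = 3$
$\left(1847 + o{\left(37 \right)}\right) \left(Q{\left(9,20 \right)} + 557\right) - 3476 = \left(1847 + 3\right) \left(\left(-40\right) 20 + 557\right) - 3476 = 1850 \left(-800 + 557\right) - 3476 = 1850 \left(-243\right) - 3476 = -449550 - 3476 = -453026$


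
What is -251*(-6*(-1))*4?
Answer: -6024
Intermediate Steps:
-251*(-6*(-1))*4 = -1506*4 = -251*24 = -6024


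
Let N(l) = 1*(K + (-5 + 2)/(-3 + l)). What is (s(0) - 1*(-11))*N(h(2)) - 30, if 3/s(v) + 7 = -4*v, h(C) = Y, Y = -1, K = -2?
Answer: -605/14 ≈ -43.214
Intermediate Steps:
h(C) = -1
s(v) = 3/(-7 - 4*v)
N(l) = -2 - 3/(-3 + l) (N(l) = 1*(-2 + (-5 + 2)/(-3 + l)) = 1*(-2 - 3/(-3 + l)) = -2 - 3/(-3 + l))
(s(0) - 1*(-11))*N(h(2)) - 30 = (-3/(7 + 4*0) - 1*(-11))*((3 - 2*(-1))/(-3 - 1)) - 30 = (-3/(7 + 0) + 11)*((3 + 2)/(-4)) - 30 = (-3/7 + 11)*(-¼*5) - 30 = (-3*⅐ + 11)*(-5/4) - 30 = (-3/7 + 11)*(-5/4) - 30 = (74/7)*(-5/4) - 30 = -185/14 - 30 = -605/14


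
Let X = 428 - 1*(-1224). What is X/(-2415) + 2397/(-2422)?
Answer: -1398557/835590 ≈ -1.6737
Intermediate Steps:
X = 1652 (X = 428 + 1224 = 1652)
X/(-2415) + 2397/(-2422) = 1652/(-2415) + 2397/(-2422) = 1652*(-1/2415) + 2397*(-1/2422) = -236/345 - 2397/2422 = -1398557/835590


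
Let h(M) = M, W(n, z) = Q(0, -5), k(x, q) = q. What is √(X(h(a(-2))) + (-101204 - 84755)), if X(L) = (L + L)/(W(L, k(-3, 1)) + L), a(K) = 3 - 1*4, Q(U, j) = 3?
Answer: 2*I*√46490 ≈ 431.23*I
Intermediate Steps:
a(K) = -1 (a(K) = 3 - 4 = -1)
W(n, z) = 3
X(L) = 2*L/(3 + L) (X(L) = (L + L)/(3 + L) = (2*L)/(3 + L) = 2*L/(3 + L))
√(X(h(a(-2))) + (-101204 - 84755)) = √(2*(-1)/(3 - 1) + (-101204 - 84755)) = √(2*(-1)/2 - 185959) = √(2*(-1)*(½) - 185959) = √(-1 - 185959) = √(-185960) = 2*I*√46490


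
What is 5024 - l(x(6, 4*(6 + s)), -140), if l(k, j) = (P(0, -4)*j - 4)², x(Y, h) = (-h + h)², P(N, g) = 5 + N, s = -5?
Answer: -490592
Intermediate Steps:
x(Y, h) = 0 (x(Y, h) = 0² = 0)
l(k, j) = (-4 + 5*j)² (l(k, j) = ((5 + 0)*j - 4)² = (5*j - 4)² = (-4 + 5*j)²)
5024 - l(x(6, 4*(6 + s)), -140) = 5024 - (-4 + 5*(-140))² = 5024 - (-4 - 700)² = 5024 - 1*(-704)² = 5024 - 1*495616 = 5024 - 495616 = -490592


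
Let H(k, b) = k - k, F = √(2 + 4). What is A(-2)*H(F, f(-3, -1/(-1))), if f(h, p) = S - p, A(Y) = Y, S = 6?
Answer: 0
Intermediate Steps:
F = √6 ≈ 2.4495
f(h, p) = 6 - p
H(k, b) = 0
A(-2)*H(F, f(-3, -1/(-1))) = -2*0 = 0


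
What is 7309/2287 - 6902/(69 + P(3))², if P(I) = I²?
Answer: 14341541/6957054 ≈ 2.0614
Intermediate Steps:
7309/2287 - 6902/(69 + P(3))² = 7309/2287 - 6902/(69 + 3²)² = 7309*(1/2287) - 6902/(69 + 9)² = 7309/2287 - 6902/(78²) = 7309/2287 - 6902/6084 = 7309/2287 - 6902*1/6084 = 7309/2287 - 3451/3042 = 14341541/6957054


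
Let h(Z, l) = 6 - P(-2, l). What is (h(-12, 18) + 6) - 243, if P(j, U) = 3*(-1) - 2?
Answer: -226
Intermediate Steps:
P(j, U) = -5 (P(j, U) = -3 - 2 = -5)
h(Z, l) = 11 (h(Z, l) = 6 - 1*(-5) = 6 + 5 = 11)
(h(-12, 18) + 6) - 243 = (11 + 6) - 243 = 17 - 243 = -226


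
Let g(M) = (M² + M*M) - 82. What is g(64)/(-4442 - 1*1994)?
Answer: -4055/3218 ≈ -1.2601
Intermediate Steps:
g(M) = -82 + 2*M² (g(M) = (M² + M²) - 82 = 2*M² - 82 = -82 + 2*M²)
g(64)/(-4442 - 1*1994) = (-82 + 2*64²)/(-4442 - 1*1994) = (-82 + 2*4096)/(-4442 - 1994) = (-82 + 8192)/(-6436) = 8110*(-1/6436) = -4055/3218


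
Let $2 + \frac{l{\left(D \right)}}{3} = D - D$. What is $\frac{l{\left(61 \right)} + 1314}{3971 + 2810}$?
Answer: $\frac{1308}{6781} \approx 0.19289$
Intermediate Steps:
$l{\left(D \right)} = -6$ ($l{\left(D \right)} = -6 + 3 \left(D - D\right) = -6 + 3 \cdot 0 = -6 + 0 = -6$)
$\frac{l{\left(61 \right)} + 1314}{3971 + 2810} = \frac{-6 + 1314}{3971 + 2810} = \frac{1308}{6781}$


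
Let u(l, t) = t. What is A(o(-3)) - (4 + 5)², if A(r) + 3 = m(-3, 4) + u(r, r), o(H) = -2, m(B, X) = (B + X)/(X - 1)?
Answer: -257/3 ≈ -85.667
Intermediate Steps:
m(B, X) = (B + X)/(-1 + X)
A(r) = -8/3 + r (A(r) = -3 + ((-3 + 4)/(-1 + 4) + r) = -3 + (1/3 + r) = -3 + ((⅓)*1 + r) = -3 + (⅓ + r) = -8/3 + r)
A(o(-3)) - (4 + 5)² = (-8/3 - 2) - (4 + 5)² = -14/3 - 1*9² = -14/3 - 1*81 = -14/3 - 81 = -257/3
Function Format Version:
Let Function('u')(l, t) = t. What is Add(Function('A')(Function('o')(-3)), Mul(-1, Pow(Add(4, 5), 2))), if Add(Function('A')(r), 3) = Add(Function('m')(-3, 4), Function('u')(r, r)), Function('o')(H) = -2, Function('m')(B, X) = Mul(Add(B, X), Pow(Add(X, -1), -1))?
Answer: Rational(-257, 3) ≈ -85.667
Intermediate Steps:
Function('m')(B, X) = Mul(Pow(Add(-1, X), -1), Add(B, X)) (Function('m')(B, X) = Mul(Add(B, X), Pow(Add(-1, X), -1)) = Mul(Pow(Add(-1, X), -1), Add(B, X)))
Function('A')(r) = Add(Rational(-8, 3), r) (Function('A')(r) = Add(-3, Add(Mul(Pow(Add(-1, 4), -1), Add(-3, 4)), r)) = Add(-3, Add(Mul(Pow(3, -1), 1), r)) = Add(-3, Add(Mul(Rational(1, 3), 1), r)) = Add(-3, Add(Rational(1, 3), r)) = Add(Rational(-8, 3), r))
Add(Function('A')(Function('o')(-3)), Mul(-1, Pow(Add(4, 5), 2))) = Add(Add(Rational(-8, 3), -2), Mul(-1, Pow(Add(4, 5), 2))) = Add(Rational(-14, 3), Mul(-1, Pow(9, 2))) = Add(Rational(-14, 3), Mul(-1, 81)) = Add(Rational(-14, 3), -81) = Rational(-257, 3)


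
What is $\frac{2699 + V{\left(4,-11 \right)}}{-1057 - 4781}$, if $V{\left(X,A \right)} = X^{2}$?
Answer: $- \frac{905}{1946} \approx -0.46506$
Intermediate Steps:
$\frac{2699 + V{\left(4,-11 \right)}}{-1057 - 4781} = \frac{2699 + 4^{2}}{-1057 - 4781} = \frac{2699 + 16}{-5838} = 2715 \left(- \frac{1}{5838}\right) = - \frac{905}{1946}$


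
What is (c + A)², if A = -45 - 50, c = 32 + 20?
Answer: 1849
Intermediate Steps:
c = 52
A = -95
(c + A)² = (52 - 95)² = (-43)² = 1849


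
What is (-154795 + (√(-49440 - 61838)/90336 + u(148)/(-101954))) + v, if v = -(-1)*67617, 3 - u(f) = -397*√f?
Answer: -8888145815/101954 - 397*√37/50977 + I*√111278/90336 ≈ -87178.0 + 0.0036927*I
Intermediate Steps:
u(f) = 3 + 397*√f (u(f) = 3 - (-397)*√f = 3 + 397*√f)
v = 67617 (v = -1*(-67617) = 67617)
(-154795 + (√(-49440 - 61838)/90336 + u(148)/(-101954))) + v = (-154795 + (√(-49440 - 61838)/90336 + (3 + 397*√148)/(-101954))) + 67617 = (-154795 + (√(-111278)*(1/90336) + (3 + 397*(2*√37))*(-1/101954))) + 67617 = (-154795 + ((I*√111278)*(1/90336) + (3 + 794*√37)*(-1/101954))) + 67617 = (-154795 + (I*√111278/90336 + (-3/101954 - 397*√37/50977))) + 67617 = (-154795 + (-3/101954 - 397*√37/50977 + I*√111278/90336)) + 67617 = (-15781969433/101954 - 397*√37/50977 + I*√111278/90336) + 67617 = -8888145815/101954 - 397*√37/50977 + I*√111278/90336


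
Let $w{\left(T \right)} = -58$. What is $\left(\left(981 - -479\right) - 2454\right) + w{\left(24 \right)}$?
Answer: $-1052$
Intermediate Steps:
$\left(\left(981 - -479\right) - 2454\right) + w{\left(24 \right)} = \left(\left(981 - -479\right) - 2454\right) - 58 = \left(\left(981 + 479\right) - 2454\right) - 58 = \left(1460 - 2454\right) - 58 = -994 - 58 = -1052$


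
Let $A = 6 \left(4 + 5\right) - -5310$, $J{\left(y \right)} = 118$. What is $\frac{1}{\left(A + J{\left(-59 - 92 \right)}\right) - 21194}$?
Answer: $- \frac{1}{15712} \approx -6.3646 \cdot 10^{-5}$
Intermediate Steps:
$A = 5364$ ($A = 6 \cdot 9 + 5310 = 54 + 5310 = 5364$)
$\frac{1}{\left(A + J{\left(-59 - 92 \right)}\right) - 21194} = \frac{1}{\left(5364 + 118\right) - 21194} = \frac{1}{5482 - 21194} = \frac{1}{-15712} = - \frac{1}{15712}$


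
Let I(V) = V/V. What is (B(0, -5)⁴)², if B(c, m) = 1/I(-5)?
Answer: 1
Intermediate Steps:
I(V) = 1
B(c, m) = 1 (B(c, m) = 1/1 = 1)
(B(0, -5)⁴)² = (1⁴)² = 1² = 1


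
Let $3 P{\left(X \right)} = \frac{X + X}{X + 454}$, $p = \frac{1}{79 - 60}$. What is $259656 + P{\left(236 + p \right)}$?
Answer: $\frac{3404352806}{13111} \approx 2.5966 \cdot 10^{5}$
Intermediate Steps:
$p = \frac{1}{19} \approx 0.052632$
$P{\left(X \right)} = \frac{2 X}{3 \left(454 + X\right)}$ ($P{\left(X \right)} = \frac{\left(X + X\right) \frac{1}{X + 454}}{3} = \frac{2 X \frac{1}{454 + X}}{3} = \frac{2 X}{3 \left(454 + X\right)}$)
$259656 + P{\left(236 + p \right)} = 259656 + \frac{2 \left(236 + \frac{1}{19}\right)}{3 \left(454 + \left(236 + \frac{1}{19}\right)\right)} = 259656 + \frac{2}{3} \cdot \frac{4485}{19} \frac{1}{454 + \frac{4485}{19}} = 259656 + \frac{2}{3} \cdot \frac{4485}{19} \frac{1}{\frac{13111}{19}} = 259656 + \frac{2}{3} \cdot \frac{4485}{19} \cdot \frac{19}{13111} = 259656 + \frac{2990}{13111} = \frac{3404352806}{13111}$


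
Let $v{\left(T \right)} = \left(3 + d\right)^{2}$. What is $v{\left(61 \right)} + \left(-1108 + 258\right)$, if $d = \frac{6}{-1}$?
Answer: $-841$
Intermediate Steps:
$d = -6$ ($d = 6 \left(-1\right) = -6$)
$v{\left(T \right)} = 9$ ($v{\left(T \right)} = \left(3 - 6\right)^{2} = \left(-3\right)^{2} = 9$)
$v{\left(61 \right)} + \left(-1108 + 258\right) = 9 + \left(-1108 + 258\right) = 9 - 850 = -841$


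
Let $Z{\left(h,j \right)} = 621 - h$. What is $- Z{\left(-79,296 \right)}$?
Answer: $-700$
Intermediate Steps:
$- Z{\left(-79,296 \right)} = - (621 - -79) = - (621 + 79) = \left(-1\right) 700 = -700$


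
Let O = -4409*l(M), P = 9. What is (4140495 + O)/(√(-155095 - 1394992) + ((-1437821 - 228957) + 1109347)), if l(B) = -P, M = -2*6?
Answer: -13869998142/1849588511 - 24882*I*√1550087/1849588511 ≈ -7.499 - 0.016749*I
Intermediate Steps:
M = -12
l(B) = -9 (l(B) = -1*9 = -9)
O = 39681 (O = -4409*(-9) = 39681)
(4140495 + O)/(√(-155095 - 1394992) + ((-1437821 - 228957) + 1109347)) = (4140495 + 39681)/(√(-155095 - 1394992) + ((-1437821 - 228957) + 1109347)) = 4180176/(√(-1550087) + (-1666778 + 1109347)) = 4180176/(I*√1550087 - 557431) = 4180176/(-557431 + I*√1550087)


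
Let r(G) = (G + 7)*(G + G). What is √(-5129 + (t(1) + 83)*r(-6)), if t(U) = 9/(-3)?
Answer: I*√6089 ≈ 78.032*I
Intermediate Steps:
t(U) = -3 (t(U) = 9*(-⅓) = -3)
r(G) = 2*G*(7 + G) (r(G) = (7 + G)*(2*G) = 2*G*(7 + G))
√(-5129 + (t(1) + 83)*r(-6)) = √(-5129 + (-3 + 83)*(2*(-6)*(7 - 6))) = √(-5129 + 80*(2*(-6)*1)) = √(-5129 + 80*(-12)) = √(-5129 - 960) = √(-6089) = I*√6089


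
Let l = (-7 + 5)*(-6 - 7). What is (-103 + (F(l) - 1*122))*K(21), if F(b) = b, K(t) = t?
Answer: -4179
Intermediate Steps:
l = 26 (l = -2*(-13) = 26)
(-103 + (F(l) - 1*122))*K(21) = (-103 + (26 - 1*122))*21 = (-103 + (26 - 122))*21 = (-103 - 96)*21 = -199*21 = -4179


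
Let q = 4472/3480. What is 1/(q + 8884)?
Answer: 435/3865099 ≈ 0.00011255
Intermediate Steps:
q = 559/435 (q = 4472*(1/3480) = 559/435 ≈ 1.2851)
1/(q + 8884) = 1/(559/435 + 8884) = 1/(3865099/435) = 435/3865099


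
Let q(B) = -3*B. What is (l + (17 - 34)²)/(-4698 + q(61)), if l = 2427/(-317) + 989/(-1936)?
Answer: -172350583/2995528272 ≈ -0.057536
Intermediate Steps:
l = -5012185/613712 (l = 2427*(-1/317) + 989*(-1/1936) = -2427/317 - 989/1936 = -5012185/613712 ≈ -8.1670)
(l + (17 - 34)²)/(-4698 + q(61)) = (-5012185/613712 + (17 - 34)²)/(-4698 - 3*61) = (-5012185/613712 + (-17)²)/(-4698 - 183) = (-5012185/613712 + 289)/(-4881) = (172350583/613712)*(-1/4881) = -172350583/2995528272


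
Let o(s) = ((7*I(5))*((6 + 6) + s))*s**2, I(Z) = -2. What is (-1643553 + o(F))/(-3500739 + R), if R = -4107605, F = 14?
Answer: 1714897/7608344 ≈ 0.22540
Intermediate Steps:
o(s) = s**2*(-168 - 14*s) (o(s) = ((7*(-2))*((6 + 6) + s))*s**2 = (-14*(12 + s))*s**2 = (-168 - 14*s)*s**2 = s**2*(-168 - 14*s))
(-1643553 + o(F))/(-3500739 + R) = (-1643553 + 14*14**2*(-12 - 1*14))/(-3500739 - 4107605) = (-1643553 + 14*196*(-12 - 14))/(-7608344) = (-1643553 + 14*196*(-26))*(-1/7608344) = (-1643553 - 71344)*(-1/7608344) = -1714897*(-1/7608344) = 1714897/7608344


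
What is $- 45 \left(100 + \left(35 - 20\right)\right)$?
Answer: $-5175$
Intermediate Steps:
$- 45 \left(100 + \left(35 - 20\right)\right) = - 45 \left(100 + 15\right) = \left(-45\right) 115 = -5175$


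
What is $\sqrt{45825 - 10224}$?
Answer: $\sqrt{35601} \approx 188.68$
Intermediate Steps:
$\sqrt{45825 - 10224} = \sqrt{35601}$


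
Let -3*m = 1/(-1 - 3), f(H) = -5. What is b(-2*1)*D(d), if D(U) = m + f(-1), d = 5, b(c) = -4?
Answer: 59/3 ≈ 19.667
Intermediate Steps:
m = 1/12 (m = -1/(3*(-1 - 3)) = -⅓/(-4) = -⅓*(-¼) = 1/12 ≈ 0.083333)
D(U) = -59/12 (D(U) = 1/12 - 5 = -59/12)
b(-2*1)*D(d) = -4*(-59/12) = 59/3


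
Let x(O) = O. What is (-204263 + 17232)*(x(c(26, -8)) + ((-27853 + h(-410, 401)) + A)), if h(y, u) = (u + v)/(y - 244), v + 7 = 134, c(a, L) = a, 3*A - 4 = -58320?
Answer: 2890776759247/327 ≈ 8.8403e+9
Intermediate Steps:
A = -58316/3 (A = 4/3 + (⅓)*(-58320) = 4/3 - 19440 = -58316/3 ≈ -19439.)
v = 127 (v = -7 + 134 = 127)
h(y, u) = (127 + u)/(-244 + y) (h(y, u) = (u + 127)/(y - 244) = (127 + u)/(-244 + y))
(-204263 + 17232)*(x(c(26, -8)) + ((-27853 + h(-410, 401)) + A)) = (-204263 + 17232)*(26 + ((-27853 + (127 + 401)/(-244 - 410)) - 58316/3)) = -187031*(26 + ((-27853 + 528/(-654)) - 58316/3)) = -187031*(26 + ((-27853 - 1/654*528) - 58316/3)) = -187031*(26 + ((-27853 - 88/109) - 58316/3)) = -187031*(26 + (-3036065/109 - 58316/3)) = -187031*(26 - 15464639/327) = -187031*(-15456137/327) = 2890776759247/327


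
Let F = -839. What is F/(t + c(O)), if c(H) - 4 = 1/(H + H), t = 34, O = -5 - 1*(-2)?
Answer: -5034/227 ≈ -22.176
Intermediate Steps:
O = -3 (O = -5 + 2 = -3)
c(H) = 4 + 1/(2*H) (c(H) = 4 + 1/(H + H) = 4 + 1/(2*H))
F/(t + c(O)) = -839/(34 + (4 + (1/2)/(-3))) = -839/(34 + (4 + (1/2)*(-1/3))) = -839/(34 + (4 - 1/6)) = -839/(34 + 23/6) = -839/227/6 = -839*6/227 = -5034/227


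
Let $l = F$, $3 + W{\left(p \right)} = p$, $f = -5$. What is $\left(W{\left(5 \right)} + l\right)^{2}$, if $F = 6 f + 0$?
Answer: $784$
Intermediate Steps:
$F = -30$ ($F = 6 \left(-5\right) + 0 = -30 + 0 = -30$)
$W{\left(p \right)} = -3 + p$
$l = -30$
$\left(W{\left(5 \right)} + l\right)^{2} = \left(\left(-3 + 5\right) - 30\right)^{2} = \left(2 - 30\right)^{2} = \left(-28\right)^{2} = 784$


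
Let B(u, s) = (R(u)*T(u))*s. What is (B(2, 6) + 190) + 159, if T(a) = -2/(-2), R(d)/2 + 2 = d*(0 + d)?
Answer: 373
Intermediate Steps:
R(d) = -4 + 2*d² (R(d) = -4 + 2*(d*(0 + d)) = -4 + 2*(d*d) = -4 + 2*d²)
T(a) = 1 (T(a) = -2*(-½) = 1)
B(u, s) = s*(-4 + 2*u²) (B(u, s) = ((-4 + 2*u²)*1)*s = (-4 + 2*u²)*s = s*(-4 + 2*u²))
(B(2, 6) + 190) + 159 = (2*6*(-2 + 2²) + 190) + 159 = (2*6*(-2 + 4) + 190) + 159 = (2*6*2 + 190) + 159 = (24 + 190) + 159 = 214 + 159 = 373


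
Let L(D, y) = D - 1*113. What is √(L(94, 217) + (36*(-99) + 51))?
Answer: 2*I*√883 ≈ 59.431*I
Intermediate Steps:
L(D, y) = -113 + D (L(D, y) = D - 113 = -113 + D)
√(L(94, 217) + (36*(-99) + 51)) = √((-113 + 94) + (36*(-99) + 51)) = √(-19 + (-3564 + 51)) = √(-19 - 3513) = √(-3532) = 2*I*√883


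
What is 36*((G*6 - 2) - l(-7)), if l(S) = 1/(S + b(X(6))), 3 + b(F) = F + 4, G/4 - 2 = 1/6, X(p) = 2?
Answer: 1809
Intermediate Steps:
G = 26/3 (G = 8 + 4/6 = 8 + 4*(⅙) = 8 + ⅔ = 26/3 ≈ 8.6667)
b(F) = 1 + F (b(F) = -3 + (F + 4) = -3 + (4 + F) = 1 + F)
l(S) = 1/(3 + S) (l(S) = 1/(S + (1 + 2)) = 1/(S + 3) = 1/(3 + S))
36*((G*6 - 2) - l(-7)) = 36*(((26/3)*6 - 2) - 1/(3 - 7)) = 36*((52 - 2) - 1/(-4)) = 36*(50 - 1*(-¼)) = 36*(50 + ¼) = 36*(201/4) = 1809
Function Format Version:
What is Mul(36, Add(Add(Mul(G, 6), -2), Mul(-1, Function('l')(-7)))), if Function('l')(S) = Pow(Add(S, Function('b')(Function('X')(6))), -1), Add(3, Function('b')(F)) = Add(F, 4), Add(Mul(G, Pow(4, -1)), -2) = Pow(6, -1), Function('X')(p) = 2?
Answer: 1809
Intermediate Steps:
G = Rational(26, 3) (G = Add(8, Mul(4, Pow(6, -1))) = Add(8, Mul(4, Rational(1, 6))) = Add(8, Rational(2, 3)) = Rational(26, 3) ≈ 8.6667)
Function('b')(F) = Add(1, F) (Function('b')(F) = Add(-3, Add(F, 4)) = Add(-3, Add(4, F)) = Add(1, F))
Function('l')(S) = Pow(Add(3, S), -1) (Function('l')(S) = Pow(Add(S, Add(1, 2)), -1) = Pow(Add(S, 3), -1) = Pow(Add(3, S), -1))
Mul(36, Add(Add(Mul(G, 6), -2), Mul(-1, Function('l')(-7)))) = Mul(36, Add(Add(Mul(Rational(26, 3), 6), -2), Mul(-1, Pow(Add(3, -7), -1)))) = Mul(36, Add(Add(52, -2), Mul(-1, Pow(-4, -1)))) = Mul(36, Add(50, Mul(-1, Rational(-1, 4)))) = Mul(36, Add(50, Rational(1, 4))) = Mul(36, Rational(201, 4)) = 1809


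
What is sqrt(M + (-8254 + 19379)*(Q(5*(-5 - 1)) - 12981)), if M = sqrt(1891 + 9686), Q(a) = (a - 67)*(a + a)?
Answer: sqrt(-79666125 + sqrt(11577)) ≈ 8925.6*I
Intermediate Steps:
Q(a) = 2*a*(-67 + a) (Q(a) = (-67 + a)*(2*a) = 2*a*(-67 + a))
M = sqrt(11577) ≈ 107.60
sqrt(M + (-8254 + 19379)*(Q(5*(-5 - 1)) - 12981)) = sqrt(sqrt(11577) + (-8254 + 19379)*(2*(5*(-5 - 1))*(-67 + 5*(-5 - 1)) - 12981)) = sqrt(sqrt(11577) + 11125*(2*(5*(-6))*(-67 + 5*(-6)) - 12981)) = sqrt(sqrt(11577) + 11125*(2*(-30)*(-67 - 30) - 12981)) = sqrt(sqrt(11577) + 11125*(2*(-30)*(-97) - 12981)) = sqrt(sqrt(11577) + 11125*(5820 - 12981)) = sqrt(sqrt(11577) + 11125*(-7161)) = sqrt(sqrt(11577) - 79666125) = sqrt(-79666125 + sqrt(11577))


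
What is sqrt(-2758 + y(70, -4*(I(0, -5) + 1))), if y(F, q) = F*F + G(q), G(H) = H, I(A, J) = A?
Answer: sqrt(2138) ≈ 46.239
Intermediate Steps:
y(F, q) = q + F**2 (y(F, q) = F*F + q = F**2 + q = q + F**2)
sqrt(-2758 + y(70, -4*(I(0, -5) + 1))) = sqrt(-2758 + (-4*(0 + 1) + 70**2)) = sqrt(-2758 + (-4*1 + 4900)) = sqrt(-2758 + (-4 + 4900)) = sqrt(-2758 + 4896) = sqrt(2138)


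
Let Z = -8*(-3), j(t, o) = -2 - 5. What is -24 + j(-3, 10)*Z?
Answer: -192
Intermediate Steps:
j(t, o) = -7
Z = 24
-24 + j(-3, 10)*Z = -24 - 7*24 = -24 - 168 = -192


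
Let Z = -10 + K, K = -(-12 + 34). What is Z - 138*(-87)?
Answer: 11974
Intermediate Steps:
K = -22 (K = -1*22 = -22)
Z = -32 (Z = -10 - 22 = -32)
Z - 138*(-87) = -32 - 138*(-87) = -32 + 12006 = 11974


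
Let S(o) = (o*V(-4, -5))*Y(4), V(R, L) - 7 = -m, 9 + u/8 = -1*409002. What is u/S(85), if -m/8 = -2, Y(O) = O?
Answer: 272674/255 ≈ 1069.3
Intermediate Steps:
m = 16 (m = -8*(-2) = 16)
u = -3272088 (u = -72 + 8*(-1*409002) = -72 + 8*(-409002) = -72 - 3272016 = -3272088)
V(R, L) = -9 (V(R, L) = 7 - 1*16 = 7 - 16 = -9)
S(o) = -36*o (S(o) = (o*(-9))*4 = -9*o*4 = -36*o)
u/S(85) = -3272088/((-36*85)) = -3272088/(-3060) = -3272088*(-1/3060) = 272674/255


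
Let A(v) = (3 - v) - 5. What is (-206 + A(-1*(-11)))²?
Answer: 47961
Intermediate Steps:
A(v) = -2 - v
(-206 + A(-1*(-11)))² = (-206 + (-2 - (-1)*(-11)))² = (-206 + (-2 - 1*11))² = (-206 + (-2 - 11))² = (-206 - 13)² = (-219)² = 47961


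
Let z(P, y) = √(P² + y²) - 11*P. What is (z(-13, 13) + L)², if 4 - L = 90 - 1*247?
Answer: 92754 + 7904*√2 ≈ 1.0393e+5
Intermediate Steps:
z(P, y) = √(P² + y²) - 11*P
L = 161 (L = 4 - (90 - 1*247) = 4 - (90 - 247) = 4 - 1*(-157) = 4 + 157 = 161)
(z(-13, 13) + L)² = ((√((-13)² + 13²) - 11*(-13)) + 161)² = ((√(169 + 169) + 143) + 161)² = ((√338 + 143) + 161)² = ((13*√2 + 143) + 161)² = ((143 + 13*√2) + 161)² = (304 + 13*√2)²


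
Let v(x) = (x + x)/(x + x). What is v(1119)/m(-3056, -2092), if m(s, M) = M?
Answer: -1/2092 ≈ -0.00047801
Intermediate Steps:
v(x) = 1 (v(x) = (2*x)/((2*x)) = (2*x)*(1/(2*x)) = 1)
v(1119)/m(-3056, -2092) = 1/(-2092) = 1*(-1/2092) = -1/2092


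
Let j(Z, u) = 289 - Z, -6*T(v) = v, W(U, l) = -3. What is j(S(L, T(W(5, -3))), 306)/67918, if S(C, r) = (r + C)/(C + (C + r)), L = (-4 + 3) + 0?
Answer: 433/101877 ≈ 0.0042502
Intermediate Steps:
T(v) = -v/6
L = -1 (L = -1 + 0 = -1)
S(C, r) = (C + r)/(r + 2*C)
j(S(L, T(W(5, -3))), 306)/67918 = (289 - (-1 - 1/6*(-3))/(-1/6*(-3) + 2*(-1)))/67918 = (289 - (-1 + 1/2)/(1/2 - 2))*(1/67918) = (289 - (-1)/((-3/2)*2))*(1/67918) = (289 - (-2)*(-1)/(3*2))*(1/67918) = (289 - 1*1/3)*(1/67918) = (289 - 1/3)*(1/67918) = (866/3)*(1/67918) = 433/101877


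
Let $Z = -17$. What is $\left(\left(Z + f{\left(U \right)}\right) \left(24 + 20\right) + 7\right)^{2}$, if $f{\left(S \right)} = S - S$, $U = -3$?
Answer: $549081$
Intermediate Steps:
$f{\left(S \right)} = 0$
$\left(\left(Z + f{\left(U \right)}\right) \left(24 + 20\right) + 7\right)^{2} = \left(\left(-17 + 0\right) \left(24 + 20\right) + 7\right)^{2} = \left(\left(-17\right) 44 + 7\right)^{2} = \left(-748 + 7\right)^{2} = \left(-741\right)^{2} = 549081$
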